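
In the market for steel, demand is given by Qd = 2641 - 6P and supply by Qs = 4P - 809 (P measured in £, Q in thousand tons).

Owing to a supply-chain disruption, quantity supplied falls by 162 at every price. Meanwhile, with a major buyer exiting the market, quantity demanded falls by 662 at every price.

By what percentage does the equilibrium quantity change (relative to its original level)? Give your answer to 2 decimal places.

Initially, 2641 - 6P = 4P - 809, so 3450 = 10P and P = 345, Q = 571.
With the change applied: demand Qd = 1979 - 6P, supply Qs = 4P - 971.
Equate the new curves: 1979 - 6P = 4P - 971, giving 2950 = 10P, P = 295, Q = 209.
%ΔQ = (209 − 571) / 571 × 100 = -63.40%.

-63.40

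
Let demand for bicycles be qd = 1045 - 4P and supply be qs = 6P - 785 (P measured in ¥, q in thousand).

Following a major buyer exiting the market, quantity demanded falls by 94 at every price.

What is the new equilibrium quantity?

Before the shock: 1045 - 4P = 6P - 785 ⇒ 1830 = 10P ⇒ P = 183, q = 313.
The new curves are qd = 951 - 4P (demand) and qs = 6P - 785 (supply).
Setting them equal: 951 - 4P = 6P - 785 → 1736 = 10P, so P = 173.6 and q = 256.6.

256.6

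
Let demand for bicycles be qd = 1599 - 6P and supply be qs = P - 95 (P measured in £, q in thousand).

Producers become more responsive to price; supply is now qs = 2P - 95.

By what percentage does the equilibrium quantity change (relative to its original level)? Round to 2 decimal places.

Initially, 1599 - 6P = P - 95, so 1694 = 7P and P = 242, q = 147.
The shock moves the curves to qd = 1599 - 6P and qs = 2P - 95.
New equilibrium: 1599 - 6P = 2P - 95 ⇒ 1694 = 8P ⇒ P = 211.75, q = 328.5.
%Δq = (328.5 − 147) / 147 × 100 = +123.47%.

+123.47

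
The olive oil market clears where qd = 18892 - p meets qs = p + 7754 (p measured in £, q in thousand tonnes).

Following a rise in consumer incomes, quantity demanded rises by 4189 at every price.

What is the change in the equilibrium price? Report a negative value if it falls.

+2094.5

Initially, 18892 - p = p + 7754, so 11138 = 2p and p = 5569, q = 13323.
The new curves are qd = 23081 - p (demand) and qs = p + 7754 (supply).
Clearing the new market: 23081 - p = p + 7754, so p = 7663.5 and q = 15417.5.
Δp = 7663.5 − 5569 = +2094.5.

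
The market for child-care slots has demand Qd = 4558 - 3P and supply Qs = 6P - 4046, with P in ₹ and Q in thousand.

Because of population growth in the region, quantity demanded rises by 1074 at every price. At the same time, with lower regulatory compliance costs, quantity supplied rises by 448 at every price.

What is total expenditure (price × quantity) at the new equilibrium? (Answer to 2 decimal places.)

2620636.30

Solve the original market: 4558 - 3P = 6P - 4046, hence P = 956 and Q = 1690.
After the shift, demand is Qd = 5632 - 3P and supply is Qs = 6P - 3598.
Equate the new curves: 5632 - 3P = 6P - 3598, giving 9230 = 9P, P = 9230/9 ≈ 1025.5556, Q = 7666/3 ≈ 2555.3333.
New expenditure = 1025.5556 × 2555.3333 = 2620636.30.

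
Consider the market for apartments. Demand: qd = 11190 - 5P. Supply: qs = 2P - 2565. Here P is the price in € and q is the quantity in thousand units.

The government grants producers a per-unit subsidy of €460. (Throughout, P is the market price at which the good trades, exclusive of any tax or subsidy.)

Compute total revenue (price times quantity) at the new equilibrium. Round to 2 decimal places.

3707743.37

Solve the original market: 11190 - 5P = 2P - 2565, hence P = 1965 and q = 1365.
Since sellers receive the price plus the subsidy, the effective supply curve becomes qs = 2P - 1645.
New equilibrium: 11190 - 5P = 2P - 1645 ⇒ 12835 = 7P ⇒ P = 12835/7 ≈ 1833.5714, q = 14155/7 ≈ 2022.1429.
New expenditure = 1833.5714 × 2022.1429 = 3707743.37.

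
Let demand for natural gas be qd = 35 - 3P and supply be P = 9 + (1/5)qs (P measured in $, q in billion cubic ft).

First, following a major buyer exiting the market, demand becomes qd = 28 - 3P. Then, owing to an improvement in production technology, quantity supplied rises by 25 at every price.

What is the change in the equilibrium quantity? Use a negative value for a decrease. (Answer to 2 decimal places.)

+5.00

Original equilibrium: 35 - 3P = 5P - 45 gives 80 = 8P, so P = 10 and q = 5.
The new curves are qd = 28 - 3P (demand) and qs = 5P - 20 (supply).
New equilibrium: 28 - 3P = 5P - 20 ⇒ 48 = 8P ⇒ P = 6, q = 10.
Δq = 10 − 5 = +5.00.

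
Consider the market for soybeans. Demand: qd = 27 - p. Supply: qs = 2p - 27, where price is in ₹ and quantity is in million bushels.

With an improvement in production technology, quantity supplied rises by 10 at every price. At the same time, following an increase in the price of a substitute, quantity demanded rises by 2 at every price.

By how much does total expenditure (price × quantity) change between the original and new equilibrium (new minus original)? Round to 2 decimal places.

Solve the original market: 27 - p = 2p - 27, hence p = 18 and q = 9.
The new curves are qd = 29 - p (demand) and qs = 2p - 17 (supply).
Equate the new curves: 29 - p = 2p - 17, giving 46 = 3p, p = 46/3 ≈ 15.3333, q = 41/3 ≈ 13.6667.
Expenditure moves from 18×9 = 162 to 15.3333×13.6667 = 209.5556; change = +47.56.

+47.56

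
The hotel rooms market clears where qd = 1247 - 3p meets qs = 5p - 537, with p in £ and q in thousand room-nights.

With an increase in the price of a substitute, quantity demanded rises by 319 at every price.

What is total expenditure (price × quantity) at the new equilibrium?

204352.453125

Solve the original market: 1247 - 3p = 5p - 537, hence p = 223 and q = 578.
After the shift, demand is qd = 1566 - 3p and supply is qs = 5p - 537.
New equilibrium: 1566 - 3p = 5p - 537 ⇒ 2103 = 8p ⇒ p = 262.875, q = 777.375.
New expenditure = 262.875 × 777.375 = 204352.453125.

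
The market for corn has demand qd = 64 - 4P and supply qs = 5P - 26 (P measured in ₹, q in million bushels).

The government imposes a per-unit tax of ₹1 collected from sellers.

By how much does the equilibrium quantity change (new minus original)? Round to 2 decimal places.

Before the shock: 64 - 4P = 5P - 26 ⇒ 90 = 9P ⇒ P = 10, q = 24.
Since sellers keep the price net of the tax, the effective supply curve becomes qs = 5P - 31.
Setting them equal: 64 - 4P = 5P - 31 → 95 = 9P, so P = 95/9 ≈ 10.5556 and q = 196/9 ≈ 21.7778.
Δq = 21.7778 − 24 = -2.22.

-2.22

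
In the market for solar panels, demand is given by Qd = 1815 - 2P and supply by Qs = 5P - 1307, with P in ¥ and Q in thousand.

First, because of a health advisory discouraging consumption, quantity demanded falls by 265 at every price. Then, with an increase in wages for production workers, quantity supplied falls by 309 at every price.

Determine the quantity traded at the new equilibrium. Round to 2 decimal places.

645.43

Before the shock: 1815 - 2P = 5P - 1307 ⇒ 3122 = 7P ⇒ P = 446, Q = 923.
The new curves are Qd = 1550 - 2P (demand) and Qs = 5P - 1616 (supply).
Equate the new curves: 1550 - 2P = 5P - 1616, giving 3166 = 7P, P = 3166/7 ≈ 452.2857, Q = 4518/7 ≈ 645.4286.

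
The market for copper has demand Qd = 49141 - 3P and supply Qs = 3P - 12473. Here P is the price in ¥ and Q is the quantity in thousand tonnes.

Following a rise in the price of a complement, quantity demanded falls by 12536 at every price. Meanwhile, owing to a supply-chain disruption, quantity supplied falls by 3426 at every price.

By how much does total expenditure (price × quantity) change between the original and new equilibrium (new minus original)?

-97676194

Before the shock: 49141 - 3P = 3P - 12473 ⇒ 61614 = 6P ⇒ P = 10269, Q = 18334.
The shock moves the curves to Qd = 36605 - 3P and Qs = 3P - 15899.
New equilibrium: 36605 - 3P = 3P - 15899 ⇒ 52504 = 6P ⇒ P = 26252/3 ≈ 8750.6667, Q = 10353.
Expenditure moves from 10269×18334 = 188271846 to 8750.6667×10353 = 90595652; change = -97676194.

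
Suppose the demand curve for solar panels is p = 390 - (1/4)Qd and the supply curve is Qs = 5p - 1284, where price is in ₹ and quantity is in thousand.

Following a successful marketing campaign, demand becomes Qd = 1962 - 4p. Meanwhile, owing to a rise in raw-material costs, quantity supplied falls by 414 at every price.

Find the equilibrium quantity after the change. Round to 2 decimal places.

335.33

Solve the original market: 1560 - 4p = 5p - 1284, hence p = 316 and Q = 296.
After the shift, demand is Qd = 1962 - 4p and supply is Qs = 5p - 1698.
Equate the new curves: 1962 - 4p = 5p - 1698, giving 3660 = 9p, p = 1220/3 ≈ 406.6667, Q = 1006/3 ≈ 335.3333.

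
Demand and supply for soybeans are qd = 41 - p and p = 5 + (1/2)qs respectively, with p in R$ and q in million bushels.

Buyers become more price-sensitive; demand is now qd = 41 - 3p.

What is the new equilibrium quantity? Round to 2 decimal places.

10.40

Original equilibrium: 41 - p = 2p - 10 gives 51 = 3p, so p = 17 and q = 24.
After the shift, demand is qd = 41 - 3p and supply is qs = 2p - 10.
Setting them equal: 41 - 3p = 2p - 10 → 51 = 5p, so p = 10.2 and q = 10.4.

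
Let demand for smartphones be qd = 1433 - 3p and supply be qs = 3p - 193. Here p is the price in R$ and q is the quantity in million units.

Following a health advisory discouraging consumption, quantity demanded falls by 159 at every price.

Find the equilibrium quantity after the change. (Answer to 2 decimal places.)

Original equilibrium: 1433 - 3p = 3p - 193 gives 1626 = 6p, so p = 271 and q = 620.
The shock moves the curves to qd = 1274 - 3p and qs = 3p - 193.
Clearing the new market: 1274 - 3p = 3p - 193, so p = 244.5 and q = 540.5.

540.50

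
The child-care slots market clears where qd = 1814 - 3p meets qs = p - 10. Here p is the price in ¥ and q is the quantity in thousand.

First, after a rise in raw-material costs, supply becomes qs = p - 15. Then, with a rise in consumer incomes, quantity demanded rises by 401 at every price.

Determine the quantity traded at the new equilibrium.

Original equilibrium: 1814 - 3p = p - 10 gives 1824 = 4p, so p = 456 and q = 446.
After the shift, demand is qd = 2215 - 3p and supply is qs = p - 15.
Setting them equal: 2215 - 3p = p - 15 → 2230 = 4p, so p = 557.5 and q = 542.5.

542.5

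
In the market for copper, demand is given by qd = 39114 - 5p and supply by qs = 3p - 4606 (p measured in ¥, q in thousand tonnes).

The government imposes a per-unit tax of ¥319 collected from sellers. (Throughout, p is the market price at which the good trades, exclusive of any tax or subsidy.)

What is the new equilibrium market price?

5584.625

Solve the original market: 39114 - 5p = 3p - 4606, hence p = 5465 and q = 11789.
Since sellers keep the price net of the tax, the effective supply curve becomes qs = 3p - 5563.
Equate the new curves: 39114 - 5p = 3p - 5563, giving 44677 = 8p, p = 5584.625, q = 11190.875.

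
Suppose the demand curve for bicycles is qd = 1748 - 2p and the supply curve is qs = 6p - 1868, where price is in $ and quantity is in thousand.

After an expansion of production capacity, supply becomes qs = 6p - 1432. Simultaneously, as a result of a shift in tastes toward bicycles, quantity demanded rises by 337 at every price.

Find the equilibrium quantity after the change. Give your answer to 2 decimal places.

1205.75

Solve the original market: 1748 - 2p = 6p - 1868, hence p = 452 and q = 844.
The shock moves the curves to qd = 2085 - 2p and qs = 6p - 1432.
New equilibrium: 2085 - 2p = 6p - 1432 ⇒ 3517 = 8p ⇒ p = 439.625, q = 1205.75.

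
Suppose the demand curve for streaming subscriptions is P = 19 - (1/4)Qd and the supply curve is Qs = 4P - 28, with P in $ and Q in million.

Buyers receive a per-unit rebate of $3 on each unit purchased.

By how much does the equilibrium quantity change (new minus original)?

+6

Original equilibrium: 76 - 4P = 4P - 28 gives 104 = 8P, so P = 13 and Q = 24.
Since buyers' out-of-pocket price is the market price minus the rebate, the effective demand curve becomes Qd = 88 - 4P.
Setting them equal: 88 - 4P = 4P - 28 → 116 = 8P, so P = 14.5 and Q = 30.
ΔQ = 30 − 24 = +6.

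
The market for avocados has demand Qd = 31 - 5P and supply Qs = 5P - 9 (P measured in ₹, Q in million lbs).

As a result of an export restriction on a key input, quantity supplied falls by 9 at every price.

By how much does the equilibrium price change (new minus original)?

+0.9

Original equilibrium: 31 - 5P = 5P - 9 gives 40 = 10P, so P = 4 and Q = 11.
The shock moves the curves to Qd = 31 - 5P and Qs = 5P - 18.
Clearing the new market: 31 - 5P = 5P - 18, so P = 4.9 and Q = 6.5.
ΔP = 4.9 − 4 = +0.9.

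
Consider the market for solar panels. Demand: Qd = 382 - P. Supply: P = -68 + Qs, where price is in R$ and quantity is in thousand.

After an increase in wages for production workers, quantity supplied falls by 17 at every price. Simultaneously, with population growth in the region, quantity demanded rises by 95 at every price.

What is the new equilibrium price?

213

Solve the original market: 382 - P = P + 68, hence P = 157 and Q = 225.
The shock moves the curves to Qd = 477 - P and Qs = P + 51.
Equate the new curves: 477 - P = P + 51, giving 426 = 2P, P = 213, Q = 264.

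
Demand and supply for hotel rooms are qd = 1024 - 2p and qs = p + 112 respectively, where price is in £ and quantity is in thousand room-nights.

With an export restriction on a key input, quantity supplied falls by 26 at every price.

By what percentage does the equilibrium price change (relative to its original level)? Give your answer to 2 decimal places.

Solve the original market: 1024 - 2p = p + 112, hence p = 304 and q = 416.
With the change applied: demand qd = 1024 - 2p, supply qs = p + 86.
Clearing the new market: 1024 - 2p = p + 86, so p = 938/3 ≈ 312.6667 and q = 1196/3 ≈ 398.6667.
%Δp = (312.6667 − 304) / 304 × 100 = +2.85%.

+2.85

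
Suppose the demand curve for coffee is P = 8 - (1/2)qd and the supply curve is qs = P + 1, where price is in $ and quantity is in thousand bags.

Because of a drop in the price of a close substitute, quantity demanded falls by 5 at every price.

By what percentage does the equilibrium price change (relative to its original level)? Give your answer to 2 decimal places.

Original equilibrium: 16 - 2P = P + 1 gives 15 = 3P, so P = 5 and q = 6.
After the shift, demand is qd = 11 - 2P and supply is qs = P + 1.
New equilibrium: 11 - 2P = P + 1 ⇒ 10 = 3P ⇒ P = 10/3 ≈ 3.3333, q = 13/3 ≈ 4.3333.
%ΔP = (3.3333 − 5) / 5 × 100 = -33.33%.

-33.33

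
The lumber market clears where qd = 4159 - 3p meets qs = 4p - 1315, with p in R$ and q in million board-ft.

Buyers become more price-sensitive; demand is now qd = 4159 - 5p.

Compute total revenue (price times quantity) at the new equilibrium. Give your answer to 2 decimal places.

679924.86

Solve the original market: 4159 - 3p = 4p - 1315, hence p = 782 and q = 1813.
With the change applied: demand qd = 4159 - 5p, supply qs = 4p - 1315.
New equilibrium: 4159 - 5p = 4p - 1315 ⇒ 5474 = 9p ⇒ p = 5474/9 ≈ 608.2222, q = 10061/9 ≈ 1117.8889.
New expenditure = 608.2222 × 1117.8889 = 679924.86.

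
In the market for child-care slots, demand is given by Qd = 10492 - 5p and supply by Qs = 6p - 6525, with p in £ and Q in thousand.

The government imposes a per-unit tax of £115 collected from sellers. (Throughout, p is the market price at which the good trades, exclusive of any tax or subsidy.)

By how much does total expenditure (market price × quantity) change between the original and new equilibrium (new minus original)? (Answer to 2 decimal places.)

Original equilibrium: 10492 - 5p = 6p - 6525 gives 17017 = 11p, so p = 1547 and Q = 2757.
Since sellers keep the price net of the tax, the effective supply curve becomes Qs = 6p - 7215.
Setting them equal: 10492 - 5p = 6p - 7215 → 17707 = 11p, so p = 17707/11 ≈ 1609.7273 and Q = 26877/11 ≈ 2443.3636.
Expenditure moves from 1547×2757 = 4265079 to 1609.7273×2443.3636 = 3933149.0826; change = -331929.92.

-331929.92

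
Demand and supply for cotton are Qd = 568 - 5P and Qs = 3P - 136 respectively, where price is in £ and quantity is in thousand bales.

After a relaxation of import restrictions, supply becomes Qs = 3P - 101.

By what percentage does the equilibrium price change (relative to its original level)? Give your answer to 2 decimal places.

-4.97

Before the shock: 568 - 5P = 3P - 136 ⇒ 704 = 8P ⇒ P = 88, Q = 128.
The shock moves the curves to Qd = 568 - 5P and Qs = 3P - 101.
New equilibrium: 568 - 5P = 3P - 101 ⇒ 669 = 8P ⇒ P = 83.625, Q = 149.875.
%ΔP = (83.625 − 88) / 88 × 100 = -4.97%.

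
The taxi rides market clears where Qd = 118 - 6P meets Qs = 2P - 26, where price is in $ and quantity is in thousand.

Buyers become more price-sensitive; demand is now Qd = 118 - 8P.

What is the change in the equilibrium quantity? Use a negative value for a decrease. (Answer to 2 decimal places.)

Before the shock: 118 - 6P = 2P - 26 ⇒ 144 = 8P ⇒ P = 18, Q = 10.
The new curves are Qd = 118 - 8P (demand) and Qs = 2P - 26 (supply).
Equate the new curves: 118 - 8P = 2P - 26, giving 144 = 10P, P = 14.4, Q = 2.8.
ΔQ = 2.8 − 10 = -7.20.

-7.20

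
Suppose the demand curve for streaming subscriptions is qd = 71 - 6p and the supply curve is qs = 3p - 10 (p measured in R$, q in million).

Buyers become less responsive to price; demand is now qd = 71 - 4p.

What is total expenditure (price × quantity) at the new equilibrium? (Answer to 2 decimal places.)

Original equilibrium: 71 - 6p = 3p - 10 gives 81 = 9p, so p = 9 and q = 17.
With the change applied: demand qd = 71 - 4p, supply qs = 3p - 10.
Equate the new curves: 71 - 4p = 3p - 10, giving 81 = 7p, p = 81/7 ≈ 11.5714, q = 173/7 ≈ 24.7143.
New expenditure = 11.5714 × 24.7143 = 285.98.

285.98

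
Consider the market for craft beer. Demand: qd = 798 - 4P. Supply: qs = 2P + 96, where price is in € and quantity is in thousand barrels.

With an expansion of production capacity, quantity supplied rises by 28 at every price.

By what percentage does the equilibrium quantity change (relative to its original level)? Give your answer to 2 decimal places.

+5.66

Initially, 798 - 4P = 2P + 96, so 702 = 6P and P = 117, q = 330.
The shock moves the curves to qd = 798 - 4P and qs = 2P + 124.
Clearing the new market: 798 - 4P = 2P + 124, so P = 337/3 ≈ 112.3333 and q = 1046/3 ≈ 348.6667.
%Δq = (348.6667 − 330) / 330 × 100 = +5.66%.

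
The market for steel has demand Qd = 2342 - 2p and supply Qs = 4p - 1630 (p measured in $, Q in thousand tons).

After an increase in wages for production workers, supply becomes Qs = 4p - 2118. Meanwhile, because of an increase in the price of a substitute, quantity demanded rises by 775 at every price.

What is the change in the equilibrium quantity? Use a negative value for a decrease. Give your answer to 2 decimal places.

+354.00

Before the shock: 2342 - 2p = 4p - 1630 ⇒ 3972 = 6p ⇒ p = 662, Q = 1018.
The new curves are Qd = 3117 - 2p (demand) and Qs = 4p - 2118 (supply).
Clearing the new market: 3117 - 2p = 4p - 2118, so p = 872.5 and Q = 1372.
ΔQ = 1372 − 1018 = +354.00.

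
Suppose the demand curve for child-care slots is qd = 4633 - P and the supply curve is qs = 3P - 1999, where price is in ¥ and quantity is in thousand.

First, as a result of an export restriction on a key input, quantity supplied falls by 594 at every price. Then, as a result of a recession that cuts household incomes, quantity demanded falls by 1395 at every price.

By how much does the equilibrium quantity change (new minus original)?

Solve the original market: 4633 - P = 3P - 1999, hence P = 1658 and q = 2975.
The shock moves the curves to qd = 3238 - P and qs = 3P - 2593.
Equate the new curves: 3238 - P = 3P - 2593, giving 5831 = 4P, P = 1457.75, q = 1780.25.
Δq = 1780.25 − 2975 = -1194.75.

-1194.75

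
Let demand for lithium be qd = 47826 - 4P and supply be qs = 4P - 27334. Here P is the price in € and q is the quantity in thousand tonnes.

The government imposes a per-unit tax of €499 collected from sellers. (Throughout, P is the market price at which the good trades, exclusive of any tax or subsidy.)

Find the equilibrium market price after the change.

Before the shock: 47826 - 4P = 4P - 27334 ⇒ 75160 = 8P ⇒ P = 9395, q = 10246.
Since sellers keep the price net of the tax, the effective supply curve becomes qs = 4P - 29330.
Setting them equal: 47826 - 4P = 4P - 29330 → 77156 = 8P, so P = 9644.5 and q = 9248.

9644.5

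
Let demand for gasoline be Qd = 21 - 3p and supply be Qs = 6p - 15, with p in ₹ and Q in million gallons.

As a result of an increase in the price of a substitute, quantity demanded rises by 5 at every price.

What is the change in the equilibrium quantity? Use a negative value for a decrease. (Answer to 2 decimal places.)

+3.33

Solve the original market: 21 - 3p = 6p - 15, hence p = 4 and Q = 9.
After the shift, demand is Qd = 26 - 3p and supply is Qs = 6p - 15.
Setting them equal: 26 - 3p = 6p - 15 → 41 = 9p, so p = 41/9 ≈ 4.5556 and Q = 37/3 ≈ 12.3333.
ΔQ = 12.3333 − 9 = +3.33.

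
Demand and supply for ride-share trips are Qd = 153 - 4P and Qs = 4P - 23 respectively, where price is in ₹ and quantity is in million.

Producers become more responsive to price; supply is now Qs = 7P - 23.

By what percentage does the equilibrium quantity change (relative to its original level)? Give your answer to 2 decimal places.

+36.92

Initially, 153 - 4P = 4P - 23, so 176 = 8P and P = 22, Q = 65.
The new curves are Qd = 153 - 4P (demand) and Qs = 7P - 23 (supply).
Setting them equal: 153 - 4P = 7P - 23 → 176 = 11P, so P = 16 and Q = 89.
%ΔQ = (89 − 65) / 65 × 100 = +36.92%.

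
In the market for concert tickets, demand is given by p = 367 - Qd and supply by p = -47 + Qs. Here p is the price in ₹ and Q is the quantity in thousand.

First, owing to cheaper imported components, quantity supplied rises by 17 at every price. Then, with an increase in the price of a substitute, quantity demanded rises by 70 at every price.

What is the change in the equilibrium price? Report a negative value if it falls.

Original equilibrium: 367 - p = p + 47 gives 320 = 2p, so p = 160 and Q = 207.
The new curves are Qd = 437 - p (demand) and Qs = p + 64 (supply).
New equilibrium: 437 - p = p + 64 ⇒ 373 = 2p ⇒ p = 186.5, Q = 250.5.
Δp = 186.5 − 160 = +26.5.

+26.5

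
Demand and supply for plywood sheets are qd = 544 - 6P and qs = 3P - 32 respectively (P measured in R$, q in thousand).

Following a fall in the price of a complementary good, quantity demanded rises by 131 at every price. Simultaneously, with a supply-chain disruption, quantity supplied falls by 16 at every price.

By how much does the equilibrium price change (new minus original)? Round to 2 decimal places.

Solve the original market: 544 - 6P = 3P - 32, hence P = 64 and q = 160.
After the shift, demand is qd = 675 - 6P and supply is qs = 3P - 48.
Clearing the new market: 675 - 6P = 3P - 48, so P = 241/3 ≈ 80.3333 and q = 193.
ΔP = 80.3333 − 64 = +16.33.

+16.33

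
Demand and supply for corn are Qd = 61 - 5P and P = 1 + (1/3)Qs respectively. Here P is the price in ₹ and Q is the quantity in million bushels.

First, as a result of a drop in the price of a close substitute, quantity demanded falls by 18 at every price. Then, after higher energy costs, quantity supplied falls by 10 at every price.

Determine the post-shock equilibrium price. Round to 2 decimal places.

Before the shock: 61 - 5P = 3P - 3 ⇒ 64 = 8P ⇒ P = 8, Q = 21.
The shock moves the curves to Qd = 43 - 5P and Qs = 3P - 13.
Equate the new curves: 43 - 5P = 3P - 13, giving 56 = 8P, P = 7, Q = 8.

7.00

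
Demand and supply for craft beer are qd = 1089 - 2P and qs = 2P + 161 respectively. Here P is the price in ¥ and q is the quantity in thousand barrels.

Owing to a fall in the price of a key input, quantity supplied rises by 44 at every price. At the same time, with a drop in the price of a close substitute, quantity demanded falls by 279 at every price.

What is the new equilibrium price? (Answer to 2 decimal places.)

Before the shock: 1089 - 2P = 2P + 161 ⇒ 928 = 4P ⇒ P = 232, q = 625.
The shock moves the curves to qd = 810 - 2P and qs = 2P + 205.
Equate the new curves: 810 - 2P = 2P + 205, giving 605 = 4P, P = 151.25, q = 507.5.

151.25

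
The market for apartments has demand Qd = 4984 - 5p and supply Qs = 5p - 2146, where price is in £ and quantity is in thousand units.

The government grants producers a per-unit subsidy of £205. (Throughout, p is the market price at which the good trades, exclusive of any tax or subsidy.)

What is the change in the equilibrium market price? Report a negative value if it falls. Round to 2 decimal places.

-102.50

Original equilibrium: 4984 - 5p = 5p - 2146 gives 7130 = 10p, so p = 713 and Q = 1419.
Since sellers receive the price plus the subsidy, the effective supply curve becomes Qs = 5p - 1121.
Clearing the new market: 4984 - 5p = 5p - 1121, so p = 610.5 and Q = 1931.5.
Δp = 610.5 − 713 = -102.50.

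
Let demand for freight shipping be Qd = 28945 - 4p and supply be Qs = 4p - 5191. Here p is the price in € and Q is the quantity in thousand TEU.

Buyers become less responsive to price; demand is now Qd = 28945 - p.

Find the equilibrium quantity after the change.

22117.8

Solve the original market: 28945 - 4p = 4p - 5191, hence p = 4267 and Q = 11877.
After the shift, demand is Qd = 28945 - p and supply is Qs = 4p - 5191.
New equilibrium: 28945 - p = 4p - 5191 ⇒ 34136 = 5p ⇒ p = 6827.2, Q = 22117.8.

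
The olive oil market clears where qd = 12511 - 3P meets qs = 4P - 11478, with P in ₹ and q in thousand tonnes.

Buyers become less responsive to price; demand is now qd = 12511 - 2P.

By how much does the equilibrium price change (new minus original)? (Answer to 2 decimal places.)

+571.17

Original equilibrium: 12511 - 3P = 4P - 11478 gives 23989 = 7P, so P = 3427 and q = 2230.
After the shift, demand is qd = 12511 - 2P and supply is qs = 4P - 11478.
Clearing the new market: 12511 - 2P = 4P - 11478, so P = 23989/6 ≈ 3998.1667 and q = 13544/3 ≈ 4514.6667.
ΔP = 3998.1667 − 3427 = +571.17.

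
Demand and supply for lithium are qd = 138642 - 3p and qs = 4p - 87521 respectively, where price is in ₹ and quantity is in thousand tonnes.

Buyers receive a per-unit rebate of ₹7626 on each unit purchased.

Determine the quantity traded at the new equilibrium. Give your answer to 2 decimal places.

54788.14

Before the shock: 138642 - 3p = 4p - 87521 ⇒ 226163 = 7p ⇒ p = 32309, q = 41715.
Since buyers' out-of-pocket price is the market price minus the rebate, the effective demand curve becomes qd = 161520 - 3p.
Setting them equal: 161520 - 3p = 4p - 87521 → 249041 = 7p, so p = 249041/7 ≈ 35577.2857 and q = 383517/7 ≈ 54788.1429.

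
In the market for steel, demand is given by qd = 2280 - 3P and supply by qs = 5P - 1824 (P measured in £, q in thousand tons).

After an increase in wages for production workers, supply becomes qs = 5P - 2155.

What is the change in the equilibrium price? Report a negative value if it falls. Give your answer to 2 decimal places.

Initially, 2280 - 3P = 5P - 1824, so 4104 = 8P and P = 513, q = 741.
The shock moves the curves to qd = 2280 - 3P and qs = 5P - 2155.
Clearing the new market: 2280 - 3P = 5P - 2155, so P = 554.375 and q = 616.875.
ΔP = 554.375 − 513 = +41.38.

+41.38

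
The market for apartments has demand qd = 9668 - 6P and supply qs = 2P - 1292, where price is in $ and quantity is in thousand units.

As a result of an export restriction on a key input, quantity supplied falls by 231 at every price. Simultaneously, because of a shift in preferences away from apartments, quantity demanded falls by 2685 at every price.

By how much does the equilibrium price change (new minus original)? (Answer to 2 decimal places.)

Before the shock: 9668 - 6P = 2P - 1292 ⇒ 10960 = 8P ⇒ P = 1370, q = 1448.
After the shift, demand is qd = 6983 - 6P and supply is qs = 2P - 1523.
Setting them equal: 6983 - 6P = 2P - 1523 → 8506 = 8P, so P = 1063.25 and q = 603.5.
ΔP = 1063.25 − 1370 = -306.75.

-306.75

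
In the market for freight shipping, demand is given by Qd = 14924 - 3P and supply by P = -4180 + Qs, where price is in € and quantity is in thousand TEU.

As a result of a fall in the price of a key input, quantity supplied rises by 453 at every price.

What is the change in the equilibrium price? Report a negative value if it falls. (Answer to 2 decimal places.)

Original equilibrium: 14924 - 3P = P + 4180 gives 10744 = 4P, so P = 2686 and Q = 6866.
With the change applied: demand Qd = 14924 - 3P, supply Qs = P + 4633.
Equate the new curves: 14924 - 3P = P + 4633, giving 10291 = 4P, P = 2572.75, Q = 7205.75.
ΔP = 2572.75 − 2686 = -113.25.

-113.25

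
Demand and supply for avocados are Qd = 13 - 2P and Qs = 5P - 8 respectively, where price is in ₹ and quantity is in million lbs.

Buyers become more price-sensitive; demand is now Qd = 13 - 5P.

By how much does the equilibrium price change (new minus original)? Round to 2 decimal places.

-0.90

Solve the original market: 13 - 2P = 5P - 8, hence P = 3 and Q = 7.
The shock moves the curves to Qd = 13 - 5P and Qs = 5P - 8.
Clearing the new market: 13 - 5P = 5P - 8, so P = 2.1 and Q = 2.5.
ΔP = 2.1 − 3 = -0.90.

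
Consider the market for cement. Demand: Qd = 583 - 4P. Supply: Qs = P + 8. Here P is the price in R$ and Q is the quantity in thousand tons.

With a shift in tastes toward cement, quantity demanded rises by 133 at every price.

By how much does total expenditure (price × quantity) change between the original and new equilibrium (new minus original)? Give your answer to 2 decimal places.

+7038.36

Solve the original market: 583 - 4P = P + 8, hence P = 115 and Q = 123.
After the shift, demand is Qd = 716 - 4P and supply is Qs = P + 8.
Equate the new curves: 716 - 4P = P + 8, giving 708 = 5P, P = 141.6, Q = 149.6.
Expenditure moves from 115×123 = 14145 to 141.6×149.6 = 21183.36; change = +7038.36.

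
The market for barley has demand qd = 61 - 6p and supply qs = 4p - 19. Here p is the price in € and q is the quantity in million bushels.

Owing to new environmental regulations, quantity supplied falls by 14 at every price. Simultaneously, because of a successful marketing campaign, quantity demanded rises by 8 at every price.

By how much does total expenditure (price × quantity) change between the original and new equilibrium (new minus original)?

Original equilibrium: 61 - 6p = 4p - 19 gives 80 = 10p, so p = 8 and q = 13.
The shock moves the curves to qd = 69 - 6p and qs = 4p - 33.
Clearing the new market: 69 - 6p = 4p - 33, so p = 10.2 and q = 7.8.
Expenditure moves from 8×13 = 104 to 10.2×7.8 = 79.56; change = -24.44.

-24.44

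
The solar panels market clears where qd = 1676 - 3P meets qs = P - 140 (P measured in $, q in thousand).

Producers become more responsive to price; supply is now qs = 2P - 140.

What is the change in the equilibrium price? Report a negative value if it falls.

Before the shock: 1676 - 3P = P - 140 ⇒ 1816 = 4P ⇒ P = 454, q = 314.
The new curves are qd = 1676 - 3P (demand) and qs = 2P - 140 (supply).
Setting them equal: 1676 - 3P = 2P - 140 → 1816 = 5P, so P = 363.2 and q = 586.4.
ΔP = 363.2 − 454 = -90.8.

-90.8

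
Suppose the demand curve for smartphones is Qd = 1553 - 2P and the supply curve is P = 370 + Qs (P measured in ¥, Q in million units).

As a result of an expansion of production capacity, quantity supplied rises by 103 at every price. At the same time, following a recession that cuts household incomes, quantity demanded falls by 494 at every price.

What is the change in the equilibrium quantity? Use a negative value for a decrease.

-96

Solve the original market: 1553 - 2P = P - 370, hence P = 641 and Q = 271.
The shock moves the curves to Qd = 1059 - 2P and Qs = P - 267.
New equilibrium: 1059 - 2P = P - 267 ⇒ 1326 = 3P ⇒ P = 442, Q = 175.
ΔQ = 175 − 271 = -96.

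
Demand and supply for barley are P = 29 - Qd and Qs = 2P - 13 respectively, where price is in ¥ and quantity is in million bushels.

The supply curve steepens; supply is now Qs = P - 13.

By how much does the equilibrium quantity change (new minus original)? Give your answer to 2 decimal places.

-7.00

Before the shock: 29 - P = 2P - 13 ⇒ 42 = 3P ⇒ P = 14, Q = 15.
The new curves are Qd = 29 - P (demand) and Qs = P - 13 (supply).
Clearing the new market: 29 - P = P - 13, so P = 21 and Q = 8.
ΔQ = 8 − 15 = -7.00.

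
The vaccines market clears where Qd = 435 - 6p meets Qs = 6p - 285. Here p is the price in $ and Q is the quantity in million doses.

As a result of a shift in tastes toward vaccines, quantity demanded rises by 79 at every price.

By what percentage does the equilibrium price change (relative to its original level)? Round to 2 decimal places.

Solve the original market: 435 - 6p = 6p - 285, hence p = 60 and Q = 75.
After the shift, demand is Qd = 514 - 6p and supply is Qs = 6p - 285.
Clearing the new market: 514 - 6p = 6p - 285, so p = 799/12 ≈ 66.5833 and Q = 114.5.
%Δp = (66.5833 − 60) / 60 × 100 = +10.97%.

+10.97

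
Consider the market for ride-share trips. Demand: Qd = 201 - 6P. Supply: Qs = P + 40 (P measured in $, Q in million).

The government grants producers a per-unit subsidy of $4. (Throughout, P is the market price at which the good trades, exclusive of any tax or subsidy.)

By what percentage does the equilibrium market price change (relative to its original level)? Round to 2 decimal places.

Initially, 201 - 6P = P + 40, so 161 = 7P and P = 23, Q = 63.
Since sellers receive the price plus the subsidy, the effective supply curve becomes Qs = P + 44.
Setting them equal: 201 - 6P = P + 44 → 157 = 7P, so P = 157/7 ≈ 22.4286 and Q = 465/7 ≈ 66.4286.
%ΔP = (22.4286 − 23) / 23 × 100 = -2.48%.

-2.48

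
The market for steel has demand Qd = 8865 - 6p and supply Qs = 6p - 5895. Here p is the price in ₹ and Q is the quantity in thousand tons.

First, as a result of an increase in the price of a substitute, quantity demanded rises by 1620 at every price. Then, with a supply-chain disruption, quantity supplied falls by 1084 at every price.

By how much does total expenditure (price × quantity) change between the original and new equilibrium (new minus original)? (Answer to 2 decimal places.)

Solve the original market: 8865 - 6p = 6p - 5895, hence p = 1230 and Q = 1485.
The shock moves the curves to Qd = 10485 - 6p and Qs = 6p - 6979.
Setting them equal: 10485 - 6p = 6p - 6979 → 17464 = 12p, so p = 4366/3 ≈ 1455.3333 and Q = 1753.
Expenditure moves from 1230×1485 = 1826550 to 1455.3333×1753 = 2551199.3333; change = +724649.33.

+724649.33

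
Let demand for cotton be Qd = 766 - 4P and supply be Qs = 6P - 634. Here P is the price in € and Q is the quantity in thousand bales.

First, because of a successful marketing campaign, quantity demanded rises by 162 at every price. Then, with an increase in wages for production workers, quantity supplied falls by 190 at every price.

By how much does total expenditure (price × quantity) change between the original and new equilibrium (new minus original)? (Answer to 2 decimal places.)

Before the shock: 766 - 4P = 6P - 634 ⇒ 1400 = 10P ⇒ P = 140, Q = 206.
The new curves are Qd = 928 - 4P (demand) and Qs = 6P - 824 (supply).
New equilibrium: 928 - 4P = 6P - 824 ⇒ 1752 = 10P ⇒ P = 175.2, Q = 227.2.
Expenditure moves from 140×206 = 28840 to 175.2×227.2 = 39805.44; change = +10965.44.

+10965.44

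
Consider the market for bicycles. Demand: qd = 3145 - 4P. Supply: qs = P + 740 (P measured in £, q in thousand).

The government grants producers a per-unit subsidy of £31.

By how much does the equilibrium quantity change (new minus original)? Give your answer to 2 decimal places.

+24.80

Solve the original market: 3145 - 4P = P + 740, hence P = 481 and q = 1221.
Since sellers receive the price plus the subsidy, the effective supply curve becomes qs = P + 771.
Clearing the new market: 3145 - 4P = P + 771, so P = 474.8 and q = 1245.8.
Δq = 1245.8 − 1221 = +24.80.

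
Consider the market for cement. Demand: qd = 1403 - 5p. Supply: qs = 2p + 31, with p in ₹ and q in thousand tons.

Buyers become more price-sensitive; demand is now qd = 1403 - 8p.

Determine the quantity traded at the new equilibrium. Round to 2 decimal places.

305.40

Original equilibrium: 1403 - 5p = 2p + 31 gives 1372 = 7p, so p = 196 and q = 423.
The shock moves the curves to qd = 1403 - 8p and qs = 2p + 31.
New equilibrium: 1403 - 8p = 2p + 31 ⇒ 1372 = 10p ⇒ p = 137.2, q = 305.4.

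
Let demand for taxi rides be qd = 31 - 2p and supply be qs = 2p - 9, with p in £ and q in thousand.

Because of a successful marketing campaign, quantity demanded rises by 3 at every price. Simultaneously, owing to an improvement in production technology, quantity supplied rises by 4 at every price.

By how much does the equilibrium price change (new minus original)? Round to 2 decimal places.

Before the shock: 31 - 2p = 2p - 9 ⇒ 40 = 4p ⇒ p = 10, q = 11.
The new curves are qd = 34 - 2p (demand) and qs = 2p - 5 (supply).
Equate the new curves: 34 - 2p = 2p - 5, giving 39 = 4p, p = 9.75, q = 14.5.
Δp = 9.75 − 10 = -0.25.

-0.25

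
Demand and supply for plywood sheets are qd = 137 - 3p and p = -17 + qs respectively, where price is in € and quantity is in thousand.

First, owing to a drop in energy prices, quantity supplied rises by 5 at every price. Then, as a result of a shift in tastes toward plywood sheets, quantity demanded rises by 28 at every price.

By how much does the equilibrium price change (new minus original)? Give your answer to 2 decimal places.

+5.75

Original equilibrium: 137 - 3p = p + 17 gives 120 = 4p, so p = 30 and q = 47.
The new curves are qd = 165 - 3p (demand) and qs = p + 22 (supply).
Setting them equal: 165 - 3p = p + 22 → 143 = 4p, so p = 35.75 and q = 57.75.
Δp = 35.75 − 30 = +5.75.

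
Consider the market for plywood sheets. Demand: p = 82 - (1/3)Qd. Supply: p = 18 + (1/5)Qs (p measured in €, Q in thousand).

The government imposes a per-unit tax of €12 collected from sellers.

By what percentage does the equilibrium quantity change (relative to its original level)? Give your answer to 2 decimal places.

Before the shock: 246 - 3p = 5p - 90 ⇒ 336 = 8p ⇒ p = 42, Q = 120.
Since sellers keep the price net of the tax, the effective supply curve becomes Qs = 5p - 150.
Clearing the new market: 246 - 3p = 5p - 150, so p = 49.5 and Q = 97.5.
%ΔQ = (97.5 − 120) / 120 × 100 = -18.75%.

-18.75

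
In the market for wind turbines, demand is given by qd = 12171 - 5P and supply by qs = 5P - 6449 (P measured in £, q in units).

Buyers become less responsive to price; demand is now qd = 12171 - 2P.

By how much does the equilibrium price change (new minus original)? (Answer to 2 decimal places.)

+798.00

Solve the original market: 12171 - 5P = 5P - 6449, hence P = 1862 and q = 2861.
The new curves are qd = 12171 - 2P (demand) and qs = 5P - 6449 (supply).
Clearing the new market: 12171 - 2P = 5P - 6449, so P = 2660 and q = 6851.
ΔP = 2660 − 1862 = +798.00.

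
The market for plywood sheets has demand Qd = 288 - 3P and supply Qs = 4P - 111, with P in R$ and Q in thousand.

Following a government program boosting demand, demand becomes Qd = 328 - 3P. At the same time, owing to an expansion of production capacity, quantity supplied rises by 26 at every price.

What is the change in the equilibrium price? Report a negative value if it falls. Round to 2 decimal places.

Original equilibrium: 288 - 3P = 4P - 111 gives 399 = 7P, so P = 57 and Q = 117.
The shock moves the curves to Qd = 328 - 3P and Qs = 4P - 85.
Equate the new curves: 328 - 3P = 4P - 85, giving 413 = 7P, P = 59, Q = 151.
ΔP = 59 − 57 = +2.00.

+2.00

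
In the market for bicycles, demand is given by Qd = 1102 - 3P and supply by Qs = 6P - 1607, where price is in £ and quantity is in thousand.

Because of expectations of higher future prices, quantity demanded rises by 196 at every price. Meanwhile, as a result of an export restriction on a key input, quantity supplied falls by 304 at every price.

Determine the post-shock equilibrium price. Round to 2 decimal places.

356.56

Solve the original market: 1102 - 3P = 6P - 1607, hence P = 301 and Q = 199.
With the change applied: demand Qd = 1298 - 3P, supply Qs = 6P - 1911.
New equilibrium: 1298 - 3P = 6P - 1911 ⇒ 3209 = 9P ⇒ P = 3209/9 ≈ 356.5556, Q = 685/3 ≈ 228.3333.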